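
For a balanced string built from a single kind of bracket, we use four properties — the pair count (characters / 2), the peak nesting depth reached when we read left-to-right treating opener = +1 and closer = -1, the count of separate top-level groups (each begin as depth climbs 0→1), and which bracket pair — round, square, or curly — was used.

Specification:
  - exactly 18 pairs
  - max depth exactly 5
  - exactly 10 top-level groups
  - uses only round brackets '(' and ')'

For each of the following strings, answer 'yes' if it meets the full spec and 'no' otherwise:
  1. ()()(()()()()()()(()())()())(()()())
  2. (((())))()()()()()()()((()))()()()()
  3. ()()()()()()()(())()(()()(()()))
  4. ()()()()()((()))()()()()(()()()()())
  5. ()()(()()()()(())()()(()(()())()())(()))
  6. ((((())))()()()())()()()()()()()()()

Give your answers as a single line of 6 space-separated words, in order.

String 1 '()()(()()()()()()(()())()())(()()())': depth seq [1 0 1 0 1 2 1 2 1 2 1 2 1 2 1 2 1 2 3 2 3 2 1 2 1 2 1 0 1 2 1 2 1 2 1 0]
  -> pairs=18 depth=3 groups=4 -> no
String 2 '(((())))()()()()()()()((()))()()()()': depth seq [1 2 3 4 3 2 1 0 1 0 1 0 1 0 1 0 1 0 1 0 1 0 1 2 3 2 1 0 1 0 1 0 1 0 1 0]
  -> pairs=18 depth=4 groups=13 -> no
String 3 '()()()()()()()(())()(()()(()()))': depth seq [1 0 1 0 1 0 1 0 1 0 1 0 1 0 1 2 1 0 1 0 1 2 1 2 1 2 3 2 3 2 1 0]
  -> pairs=16 depth=3 groups=10 -> no
String 4 '()()()()()((()))()()()()(()()()()())': depth seq [1 0 1 0 1 0 1 0 1 0 1 2 3 2 1 0 1 0 1 0 1 0 1 0 1 2 1 2 1 2 1 2 1 2 1 0]
  -> pairs=18 depth=3 groups=11 -> no
String 5 '()()(()()()()(())()()(()(()())()())(()))': depth seq [1 0 1 0 1 2 1 2 1 2 1 2 1 2 3 2 1 2 1 2 1 2 3 2 3 4 3 4 3 2 3 2 3 2 1 2 3 2 1 0]
  -> pairs=20 depth=4 groups=3 -> no
String 6 '((((())))()()()())()()()()()()()()()': depth seq [1 2 3 4 5 4 3 2 1 2 1 2 1 2 1 2 1 0 1 0 1 0 1 0 1 0 1 0 1 0 1 0 1 0 1 0]
  -> pairs=18 depth=5 groups=10 -> yes

Answer: no no no no no yes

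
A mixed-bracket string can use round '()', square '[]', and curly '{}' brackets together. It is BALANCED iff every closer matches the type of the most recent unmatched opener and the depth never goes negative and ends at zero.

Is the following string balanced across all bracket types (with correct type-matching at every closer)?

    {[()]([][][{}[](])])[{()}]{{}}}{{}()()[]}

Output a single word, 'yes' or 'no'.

pos 0: push '{'; stack = {
pos 1: push '['; stack = {[
pos 2: push '('; stack = {[(
pos 3: ')' matches '('; pop; stack = {[
pos 4: ']' matches '['; pop; stack = {
pos 5: push '('; stack = {(
pos 6: push '['; stack = {([
pos 7: ']' matches '['; pop; stack = {(
pos 8: push '['; stack = {([
pos 9: ']' matches '['; pop; stack = {(
pos 10: push '['; stack = {([
pos 11: push '{'; stack = {([{
pos 12: '}' matches '{'; pop; stack = {([
pos 13: push '['; stack = {([[
pos 14: ']' matches '['; pop; stack = {([
pos 15: push '('; stack = {([(
pos 16: saw closer ']' but top of stack is '(' (expected ')') → INVALID
Verdict: type mismatch at position 16: ']' closes '(' → no

Answer: no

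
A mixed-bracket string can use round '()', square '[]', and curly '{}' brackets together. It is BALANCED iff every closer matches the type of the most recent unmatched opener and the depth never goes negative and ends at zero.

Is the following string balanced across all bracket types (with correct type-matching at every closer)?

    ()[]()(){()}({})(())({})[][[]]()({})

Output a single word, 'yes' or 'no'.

Answer: yes

Derivation:
pos 0: push '('; stack = (
pos 1: ')' matches '('; pop; stack = (empty)
pos 2: push '['; stack = [
pos 3: ']' matches '['; pop; stack = (empty)
pos 4: push '('; stack = (
pos 5: ')' matches '('; pop; stack = (empty)
pos 6: push '('; stack = (
pos 7: ')' matches '('; pop; stack = (empty)
pos 8: push '{'; stack = {
pos 9: push '('; stack = {(
pos 10: ')' matches '('; pop; stack = {
pos 11: '}' matches '{'; pop; stack = (empty)
pos 12: push '('; stack = (
pos 13: push '{'; stack = ({
pos 14: '}' matches '{'; pop; stack = (
pos 15: ')' matches '('; pop; stack = (empty)
pos 16: push '('; stack = (
pos 17: push '('; stack = ((
pos 18: ')' matches '('; pop; stack = (
pos 19: ')' matches '('; pop; stack = (empty)
pos 20: push '('; stack = (
pos 21: push '{'; stack = ({
pos 22: '}' matches '{'; pop; stack = (
pos 23: ')' matches '('; pop; stack = (empty)
pos 24: push '['; stack = [
pos 25: ']' matches '['; pop; stack = (empty)
pos 26: push '['; stack = [
pos 27: push '['; stack = [[
pos 28: ']' matches '['; pop; stack = [
pos 29: ']' matches '['; pop; stack = (empty)
pos 30: push '('; stack = (
pos 31: ')' matches '('; pop; stack = (empty)
pos 32: push '('; stack = (
pos 33: push '{'; stack = ({
pos 34: '}' matches '{'; pop; stack = (
pos 35: ')' matches '('; pop; stack = (empty)
end: stack empty → VALID
Verdict: properly nested → yes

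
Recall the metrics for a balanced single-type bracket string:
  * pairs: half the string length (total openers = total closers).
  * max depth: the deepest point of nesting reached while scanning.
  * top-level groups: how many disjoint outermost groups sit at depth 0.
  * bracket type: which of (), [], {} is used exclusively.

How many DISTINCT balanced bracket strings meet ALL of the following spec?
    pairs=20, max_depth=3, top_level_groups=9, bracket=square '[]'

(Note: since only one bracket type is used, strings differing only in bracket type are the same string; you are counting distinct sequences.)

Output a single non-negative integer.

Spec: pairs=20 depth=3 groups=9
Count(depth <= 3) = 5597172
Count(depth <= 2) = 75582
Count(depth == 3) = 5597172 - 75582 = 5521590

Answer: 5521590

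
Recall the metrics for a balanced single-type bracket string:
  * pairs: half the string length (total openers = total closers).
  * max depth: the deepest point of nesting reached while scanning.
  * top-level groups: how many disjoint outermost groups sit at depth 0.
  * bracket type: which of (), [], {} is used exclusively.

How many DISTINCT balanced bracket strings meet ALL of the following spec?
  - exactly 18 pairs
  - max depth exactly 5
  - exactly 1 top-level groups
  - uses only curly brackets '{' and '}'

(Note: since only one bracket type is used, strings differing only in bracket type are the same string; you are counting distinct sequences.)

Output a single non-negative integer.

Spec: pairs=18 depth=5 groups=1
Count(depth <= 5) = 21523361
Count(depth <= 4) = 3524578
Count(depth == 5) = 21523361 - 3524578 = 17998783

Answer: 17998783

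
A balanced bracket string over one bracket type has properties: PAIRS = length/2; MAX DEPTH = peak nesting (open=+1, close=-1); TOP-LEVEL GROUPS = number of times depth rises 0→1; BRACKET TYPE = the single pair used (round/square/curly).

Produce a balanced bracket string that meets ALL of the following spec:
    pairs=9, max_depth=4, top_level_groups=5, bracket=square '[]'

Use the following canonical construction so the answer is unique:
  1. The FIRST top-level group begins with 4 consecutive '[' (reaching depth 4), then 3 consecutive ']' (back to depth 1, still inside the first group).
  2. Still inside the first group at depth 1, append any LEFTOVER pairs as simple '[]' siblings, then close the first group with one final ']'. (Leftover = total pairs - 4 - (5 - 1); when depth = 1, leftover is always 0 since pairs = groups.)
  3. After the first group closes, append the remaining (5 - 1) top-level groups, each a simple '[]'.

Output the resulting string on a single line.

Spec: pairs=9 depth=4 groups=5
Leftover pairs = 9 - 4 - (5-1) = 1
First group: deep chain of depth 4 + 1 sibling pairs
Remaining 4 groups: simple '[]' each

Answer: [[[[]]][]][][][][]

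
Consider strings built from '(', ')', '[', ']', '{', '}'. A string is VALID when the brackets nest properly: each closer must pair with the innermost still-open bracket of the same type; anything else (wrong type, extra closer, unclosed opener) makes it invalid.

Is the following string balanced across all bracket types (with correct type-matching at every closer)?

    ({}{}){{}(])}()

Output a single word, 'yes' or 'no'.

Answer: no

Derivation:
pos 0: push '('; stack = (
pos 1: push '{'; stack = ({
pos 2: '}' matches '{'; pop; stack = (
pos 3: push '{'; stack = ({
pos 4: '}' matches '{'; pop; stack = (
pos 5: ')' matches '('; pop; stack = (empty)
pos 6: push '{'; stack = {
pos 7: push '{'; stack = {{
pos 8: '}' matches '{'; pop; stack = {
pos 9: push '('; stack = {(
pos 10: saw closer ']' but top of stack is '(' (expected ')') → INVALID
Verdict: type mismatch at position 10: ']' closes '(' → no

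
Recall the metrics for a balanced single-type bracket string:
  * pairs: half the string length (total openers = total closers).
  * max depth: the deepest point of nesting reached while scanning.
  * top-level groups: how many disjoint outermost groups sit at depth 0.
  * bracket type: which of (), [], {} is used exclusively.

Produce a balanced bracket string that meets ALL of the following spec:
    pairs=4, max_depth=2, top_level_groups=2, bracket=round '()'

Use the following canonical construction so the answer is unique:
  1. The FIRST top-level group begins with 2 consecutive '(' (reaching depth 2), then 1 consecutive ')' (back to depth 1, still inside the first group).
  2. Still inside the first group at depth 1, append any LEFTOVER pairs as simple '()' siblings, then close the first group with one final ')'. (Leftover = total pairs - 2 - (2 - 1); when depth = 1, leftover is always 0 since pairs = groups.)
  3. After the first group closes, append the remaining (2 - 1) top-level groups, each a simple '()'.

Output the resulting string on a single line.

Answer: (()())()

Derivation:
Spec: pairs=4 depth=2 groups=2
Leftover pairs = 4 - 2 - (2-1) = 1
First group: deep chain of depth 2 + 1 sibling pairs
Remaining 1 groups: simple '()' each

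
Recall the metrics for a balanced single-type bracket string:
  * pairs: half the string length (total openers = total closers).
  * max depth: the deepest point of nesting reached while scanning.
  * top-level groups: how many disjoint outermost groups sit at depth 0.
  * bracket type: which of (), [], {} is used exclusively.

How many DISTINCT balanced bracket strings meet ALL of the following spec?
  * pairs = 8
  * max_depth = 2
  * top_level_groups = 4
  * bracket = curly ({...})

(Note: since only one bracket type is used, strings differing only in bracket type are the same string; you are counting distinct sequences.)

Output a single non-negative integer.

Answer: 35

Derivation:
Spec: pairs=8 depth=2 groups=4
Count(depth <= 2) = 35
Count(depth <= 1) = 0
Count(depth == 2) = 35 - 0 = 35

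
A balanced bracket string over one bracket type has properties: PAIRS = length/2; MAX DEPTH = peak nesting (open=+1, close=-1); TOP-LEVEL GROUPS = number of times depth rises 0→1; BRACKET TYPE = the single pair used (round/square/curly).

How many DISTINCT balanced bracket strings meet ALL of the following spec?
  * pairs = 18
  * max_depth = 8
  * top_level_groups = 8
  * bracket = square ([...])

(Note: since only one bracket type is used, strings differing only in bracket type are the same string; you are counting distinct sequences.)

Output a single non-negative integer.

Answer: 15616

Derivation:
Spec: pairs=18 depth=8 groups=8
Count(depth <= 8) = 3747076
Count(depth <= 7) = 3731460
Count(depth == 8) = 3747076 - 3731460 = 15616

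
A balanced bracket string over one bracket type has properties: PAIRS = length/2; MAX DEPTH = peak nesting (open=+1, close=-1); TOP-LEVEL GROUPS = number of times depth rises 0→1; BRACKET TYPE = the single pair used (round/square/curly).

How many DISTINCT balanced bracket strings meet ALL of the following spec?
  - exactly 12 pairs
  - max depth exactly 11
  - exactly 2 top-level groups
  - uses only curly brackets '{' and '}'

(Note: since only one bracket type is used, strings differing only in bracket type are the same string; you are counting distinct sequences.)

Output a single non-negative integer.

Answer: 2

Derivation:
Spec: pairs=12 depth=11 groups=2
Count(depth <= 11) = 58786
Count(depth <= 10) = 58784
Count(depth == 11) = 58786 - 58784 = 2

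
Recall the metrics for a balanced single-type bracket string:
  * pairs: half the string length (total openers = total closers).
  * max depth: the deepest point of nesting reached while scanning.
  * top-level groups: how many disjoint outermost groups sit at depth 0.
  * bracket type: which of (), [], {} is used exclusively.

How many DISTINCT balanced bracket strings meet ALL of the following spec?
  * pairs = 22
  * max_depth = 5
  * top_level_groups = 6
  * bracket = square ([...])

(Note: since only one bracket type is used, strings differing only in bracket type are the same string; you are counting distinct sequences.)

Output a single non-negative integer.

Answer: 1087995030

Derivation:
Spec: pairs=22 depth=5 groups=6
Count(depth <= 5) = 1831403688
Count(depth <= 4) = 743408658
Count(depth == 5) = 1831403688 - 743408658 = 1087995030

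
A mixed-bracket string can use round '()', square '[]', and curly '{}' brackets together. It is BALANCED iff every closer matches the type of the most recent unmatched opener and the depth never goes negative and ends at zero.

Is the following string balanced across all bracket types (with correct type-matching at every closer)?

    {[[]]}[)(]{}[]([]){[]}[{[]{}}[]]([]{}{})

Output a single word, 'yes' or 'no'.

pos 0: push '{'; stack = {
pos 1: push '['; stack = {[
pos 2: push '['; stack = {[[
pos 3: ']' matches '['; pop; stack = {[
pos 4: ']' matches '['; pop; stack = {
pos 5: '}' matches '{'; pop; stack = (empty)
pos 6: push '['; stack = [
pos 7: saw closer ')' but top of stack is '[' (expected ']') → INVALID
Verdict: type mismatch at position 7: ')' closes '[' → no

Answer: no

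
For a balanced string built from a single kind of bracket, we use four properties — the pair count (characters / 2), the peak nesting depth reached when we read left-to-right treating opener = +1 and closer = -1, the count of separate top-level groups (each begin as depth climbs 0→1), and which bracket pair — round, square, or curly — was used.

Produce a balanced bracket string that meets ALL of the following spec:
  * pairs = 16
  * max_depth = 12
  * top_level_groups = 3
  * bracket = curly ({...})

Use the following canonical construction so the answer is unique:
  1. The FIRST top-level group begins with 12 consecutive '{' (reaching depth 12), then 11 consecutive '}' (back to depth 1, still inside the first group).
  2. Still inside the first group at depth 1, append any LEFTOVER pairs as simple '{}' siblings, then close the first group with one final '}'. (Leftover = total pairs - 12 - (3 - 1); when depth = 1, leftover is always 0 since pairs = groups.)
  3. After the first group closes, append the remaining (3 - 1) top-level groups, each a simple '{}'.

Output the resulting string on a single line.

Answer: {{{{{{{{{{{{}}}}}}}}}}}{}{}}{}{}

Derivation:
Spec: pairs=16 depth=12 groups=3
Leftover pairs = 16 - 12 - (3-1) = 2
First group: deep chain of depth 12 + 2 sibling pairs
Remaining 2 groups: simple '{}' each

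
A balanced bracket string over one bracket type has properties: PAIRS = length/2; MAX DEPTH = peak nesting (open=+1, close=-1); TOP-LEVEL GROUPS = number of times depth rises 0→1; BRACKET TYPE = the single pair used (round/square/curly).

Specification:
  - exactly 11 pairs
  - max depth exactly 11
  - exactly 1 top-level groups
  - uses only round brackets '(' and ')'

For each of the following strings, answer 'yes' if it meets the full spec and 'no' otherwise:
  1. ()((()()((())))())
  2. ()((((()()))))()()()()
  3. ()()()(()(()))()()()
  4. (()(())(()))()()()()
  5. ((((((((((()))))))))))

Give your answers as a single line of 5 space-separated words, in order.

String 1 '()((()()((())))())': depth seq [1 0 1 2 3 2 3 2 3 4 5 4 3 2 1 2 1 0]
  -> pairs=9 depth=5 groups=2 -> no
String 2 '()((((()()))))()()()()': depth seq [1 0 1 2 3 4 5 4 5 4 3 2 1 0 1 0 1 0 1 0 1 0]
  -> pairs=11 depth=5 groups=6 -> no
String 3 '()()()(()(()))()()()': depth seq [1 0 1 0 1 0 1 2 1 2 3 2 1 0 1 0 1 0 1 0]
  -> pairs=10 depth=3 groups=7 -> no
String 4 '(()(())(()))()()()()': depth seq [1 2 1 2 3 2 1 2 3 2 1 0 1 0 1 0 1 0 1 0]
  -> pairs=10 depth=3 groups=5 -> no
String 5 '((((((((((()))))))))))': depth seq [1 2 3 4 5 6 7 8 9 10 11 10 9 8 7 6 5 4 3 2 1 0]
  -> pairs=11 depth=11 groups=1 -> yes

Answer: no no no no yes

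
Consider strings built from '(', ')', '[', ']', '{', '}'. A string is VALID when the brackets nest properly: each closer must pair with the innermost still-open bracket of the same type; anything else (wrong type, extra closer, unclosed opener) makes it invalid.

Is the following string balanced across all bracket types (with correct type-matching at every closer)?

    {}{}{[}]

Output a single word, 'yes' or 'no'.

pos 0: push '{'; stack = {
pos 1: '}' matches '{'; pop; stack = (empty)
pos 2: push '{'; stack = {
pos 3: '}' matches '{'; pop; stack = (empty)
pos 4: push '{'; stack = {
pos 5: push '['; stack = {[
pos 6: saw closer '}' but top of stack is '[' (expected ']') → INVALID
Verdict: type mismatch at position 6: '}' closes '[' → no

Answer: no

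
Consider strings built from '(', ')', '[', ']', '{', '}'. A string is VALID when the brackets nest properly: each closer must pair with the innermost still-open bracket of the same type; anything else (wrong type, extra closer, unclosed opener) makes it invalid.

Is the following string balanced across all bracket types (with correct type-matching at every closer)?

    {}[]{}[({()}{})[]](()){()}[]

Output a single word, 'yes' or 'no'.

Answer: yes

Derivation:
pos 0: push '{'; stack = {
pos 1: '}' matches '{'; pop; stack = (empty)
pos 2: push '['; stack = [
pos 3: ']' matches '['; pop; stack = (empty)
pos 4: push '{'; stack = {
pos 5: '}' matches '{'; pop; stack = (empty)
pos 6: push '['; stack = [
pos 7: push '('; stack = [(
pos 8: push '{'; stack = [({
pos 9: push '('; stack = [({(
pos 10: ')' matches '('; pop; stack = [({
pos 11: '}' matches '{'; pop; stack = [(
pos 12: push '{'; stack = [({
pos 13: '}' matches '{'; pop; stack = [(
pos 14: ')' matches '('; pop; stack = [
pos 15: push '['; stack = [[
pos 16: ']' matches '['; pop; stack = [
pos 17: ']' matches '['; pop; stack = (empty)
pos 18: push '('; stack = (
pos 19: push '('; stack = ((
pos 20: ')' matches '('; pop; stack = (
pos 21: ')' matches '('; pop; stack = (empty)
pos 22: push '{'; stack = {
pos 23: push '('; stack = {(
pos 24: ')' matches '('; pop; stack = {
pos 25: '}' matches '{'; pop; stack = (empty)
pos 26: push '['; stack = [
pos 27: ']' matches '['; pop; stack = (empty)
end: stack empty → VALID
Verdict: properly nested → yes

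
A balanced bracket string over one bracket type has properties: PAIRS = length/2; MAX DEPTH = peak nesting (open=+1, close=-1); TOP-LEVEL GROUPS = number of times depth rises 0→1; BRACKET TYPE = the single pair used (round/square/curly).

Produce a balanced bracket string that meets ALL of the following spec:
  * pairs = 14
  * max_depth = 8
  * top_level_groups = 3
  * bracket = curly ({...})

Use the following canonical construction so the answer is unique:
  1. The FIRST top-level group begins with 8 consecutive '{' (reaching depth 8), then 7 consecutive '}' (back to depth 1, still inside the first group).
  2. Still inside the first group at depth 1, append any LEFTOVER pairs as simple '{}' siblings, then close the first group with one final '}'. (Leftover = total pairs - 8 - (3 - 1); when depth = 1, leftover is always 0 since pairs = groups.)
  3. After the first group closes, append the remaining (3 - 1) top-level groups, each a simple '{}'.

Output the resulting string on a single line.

Spec: pairs=14 depth=8 groups=3
Leftover pairs = 14 - 8 - (3-1) = 4
First group: deep chain of depth 8 + 4 sibling pairs
Remaining 2 groups: simple '{}' each

Answer: {{{{{{{{}}}}}}}{}{}{}{}}{}{}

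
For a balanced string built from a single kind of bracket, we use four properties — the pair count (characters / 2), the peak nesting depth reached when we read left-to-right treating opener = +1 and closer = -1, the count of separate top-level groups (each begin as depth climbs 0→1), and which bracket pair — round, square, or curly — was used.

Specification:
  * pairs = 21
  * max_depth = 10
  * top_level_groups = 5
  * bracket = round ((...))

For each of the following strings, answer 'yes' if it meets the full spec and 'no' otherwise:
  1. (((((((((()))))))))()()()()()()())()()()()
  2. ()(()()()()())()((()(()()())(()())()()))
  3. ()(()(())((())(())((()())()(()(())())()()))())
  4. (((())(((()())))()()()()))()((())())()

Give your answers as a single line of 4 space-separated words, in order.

String 1 '(((((((((()))))))))()()()()()()())()()()()': depth seq [1 2 3 4 5 6 7 8 9 10 9 8 7 6 5 4 3 2 1 2 1 2 1 2 1 2 1 2 1 2 1 2 1 0 1 0 1 0 1 0 1 0]
  -> pairs=21 depth=10 groups=5 -> yes
String 2 '()(()()()()())()((()(()()())(()())()()))': depth seq [1 0 1 2 1 2 1 2 1 2 1 2 1 0 1 0 1 2 3 2 3 4 3 4 3 4 3 2 3 4 3 4 3 2 3 2 3 2 1 0]
  -> pairs=20 depth=4 groups=4 -> no
String 3 '()(()(())((())(())((()())()(()(())())()()))())': depth seq [1 0 1 2 1 2 3 2 1 2 3 4 3 2 3 4 3 2 3 4 5 4 5 4 3 4 3 4 5 4 5 6 5 4 5 4 3 4 3 4 3 2 1 2 1 0]
  -> pairs=23 depth=6 groups=2 -> no
String 4 '(((())(((()())))()()()()))()((())())()': depth seq [1 2 3 4 3 2 3 4 5 6 5 6 5 4 3 2 3 2 3 2 3 2 3 2 1 0 1 0 1 2 3 2 1 2 1 0 1 0]
  -> pairs=19 depth=6 groups=4 -> no

Answer: yes no no no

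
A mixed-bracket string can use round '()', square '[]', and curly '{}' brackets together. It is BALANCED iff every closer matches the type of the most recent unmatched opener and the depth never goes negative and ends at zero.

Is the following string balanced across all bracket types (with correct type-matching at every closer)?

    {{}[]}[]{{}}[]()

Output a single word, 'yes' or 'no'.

pos 0: push '{'; stack = {
pos 1: push '{'; stack = {{
pos 2: '}' matches '{'; pop; stack = {
pos 3: push '['; stack = {[
pos 4: ']' matches '['; pop; stack = {
pos 5: '}' matches '{'; pop; stack = (empty)
pos 6: push '['; stack = [
pos 7: ']' matches '['; pop; stack = (empty)
pos 8: push '{'; stack = {
pos 9: push '{'; stack = {{
pos 10: '}' matches '{'; pop; stack = {
pos 11: '}' matches '{'; pop; stack = (empty)
pos 12: push '['; stack = [
pos 13: ']' matches '['; pop; stack = (empty)
pos 14: push '('; stack = (
pos 15: ')' matches '('; pop; stack = (empty)
end: stack empty → VALID
Verdict: properly nested → yes

Answer: yes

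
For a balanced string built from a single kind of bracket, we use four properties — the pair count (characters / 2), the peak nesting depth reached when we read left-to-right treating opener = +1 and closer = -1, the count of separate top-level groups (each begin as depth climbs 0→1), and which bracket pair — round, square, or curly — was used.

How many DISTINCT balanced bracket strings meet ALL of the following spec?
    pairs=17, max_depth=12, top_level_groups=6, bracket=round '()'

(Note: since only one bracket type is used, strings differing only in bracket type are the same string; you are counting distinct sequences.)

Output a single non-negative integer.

Answer: 6

Derivation:
Spec: pairs=17 depth=12 groups=6
Count(depth <= 12) = 4601610
Count(depth <= 11) = 4601604
Count(depth == 12) = 4601610 - 4601604 = 6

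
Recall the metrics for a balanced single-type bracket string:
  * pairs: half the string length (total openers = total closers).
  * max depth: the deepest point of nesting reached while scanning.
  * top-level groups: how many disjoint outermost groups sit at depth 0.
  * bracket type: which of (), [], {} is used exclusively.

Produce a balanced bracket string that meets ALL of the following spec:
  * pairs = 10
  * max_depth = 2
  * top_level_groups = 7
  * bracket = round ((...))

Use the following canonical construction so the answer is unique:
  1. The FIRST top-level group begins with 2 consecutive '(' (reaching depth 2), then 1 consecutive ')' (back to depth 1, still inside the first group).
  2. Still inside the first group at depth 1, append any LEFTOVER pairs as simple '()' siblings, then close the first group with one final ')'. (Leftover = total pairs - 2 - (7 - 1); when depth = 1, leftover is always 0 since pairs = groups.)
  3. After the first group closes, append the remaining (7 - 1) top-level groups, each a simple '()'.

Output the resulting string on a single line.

Spec: pairs=10 depth=2 groups=7
Leftover pairs = 10 - 2 - (7-1) = 2
First group: deep chain of depth 2 + 2 sibling pairs
Remaining 6 groups: simple '()' each

Answer: (()()())()()()()()()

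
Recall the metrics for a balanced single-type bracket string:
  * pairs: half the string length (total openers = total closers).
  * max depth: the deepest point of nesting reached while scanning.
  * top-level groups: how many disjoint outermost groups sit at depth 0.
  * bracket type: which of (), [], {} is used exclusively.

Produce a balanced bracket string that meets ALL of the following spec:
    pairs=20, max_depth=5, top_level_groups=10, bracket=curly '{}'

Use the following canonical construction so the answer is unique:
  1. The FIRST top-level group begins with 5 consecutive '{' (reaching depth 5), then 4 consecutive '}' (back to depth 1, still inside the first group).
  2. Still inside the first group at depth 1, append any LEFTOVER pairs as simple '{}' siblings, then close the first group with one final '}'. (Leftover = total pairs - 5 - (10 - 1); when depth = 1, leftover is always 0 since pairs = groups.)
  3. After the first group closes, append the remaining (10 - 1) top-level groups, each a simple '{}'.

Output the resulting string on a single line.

Spec: pairs=20 depth=5 groups=10
Leftover pairs = 20 - 5 - (10-1) = 6
First group: deep chain of depth 5 + 6 sibling pairs
Remaining 9 groups: simple '{}' each

Answer: {{{{{}}}}{}{}{}{}{}{}}{}{}{}{}{}{}{}{}{}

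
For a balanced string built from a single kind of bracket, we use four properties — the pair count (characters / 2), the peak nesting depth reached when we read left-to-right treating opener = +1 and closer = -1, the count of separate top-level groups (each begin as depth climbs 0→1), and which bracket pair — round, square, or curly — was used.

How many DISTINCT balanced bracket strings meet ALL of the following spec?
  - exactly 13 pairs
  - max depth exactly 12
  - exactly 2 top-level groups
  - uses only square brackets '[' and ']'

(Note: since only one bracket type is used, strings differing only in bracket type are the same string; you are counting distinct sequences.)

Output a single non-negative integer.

Answer: 2

Derivation:
Spec: pairs=13 depth=12 groups=2
Count(depth <= 12) = 208012
Count(depth <= 11) = 208010
Count(depth == 12) = 208012 - 208010 = 2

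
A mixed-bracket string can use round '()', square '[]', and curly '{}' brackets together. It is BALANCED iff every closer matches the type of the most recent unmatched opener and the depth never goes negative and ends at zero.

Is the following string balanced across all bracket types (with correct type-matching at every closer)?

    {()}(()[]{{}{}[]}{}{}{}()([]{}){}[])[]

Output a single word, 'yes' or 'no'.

pos 0: push '{'; stack = {
pos 1: push '('; stack = {(
pos 2: ')' matches '('; pop; stack = {
pos 3: '}' matches '{'; pop; stack = (empty)
pos 4: push '('; stack = (
pos 5: push '('; stack = ((
pos 6: ')' matches '('; pop; stack = (
pos 7: push '['; stack = ([
pos 8: ']' matches '['; pop; stack = (
pos 9: push '{'; stack = ({
pos 10: push '{'; stack = ({{
pos 11: '}' matches '{'; pop; stack = ({
pos 12: push '{'; stack = ({{
pos 13: '}' matches '{'; pop; stack = ({
pos 14: push '['; stack = ({[
pos 15: ']' matches '['; pop; stack = ({
pos 16: '}' matches '{'; pop; stack = (
pos 17: push '{'; stack = ({
pos 18: '}' matches '{'; pop; stack = (
pos 19: push '{'; stack = ({
pos 20: '}' matches '{'; pop; stack = (
pos 21: push '{'; stack = ({
pos 22: '}' matches '{'; pop; stack = (
pos 23: push '('; stack = ((
pos 24: ')' matches '('; pop; stack = (
pos 25: push '('; stack = ((
pos 26: push '['; stack = (([
pos 27: ']' matches '['; pop; stack = ((
pos 28: push '{'; stack = (({
pos 29: '}' matches '{'; pop; stack = ((
pos 30: ')' matches '('; pop; stack = (
pos 31: push '{'; stack = ({
pos 32: '}' matches '{'; pop; stack = (
pos 33: push '['; stack = ([
pos 34: ']' matches '['; pop; stack = (
pos 35: ')' matches '('; pop; stack = (empty)
pos 36: push '['; stack = [
pos 37: ']' matches '['; pop; stack = (empty)
end: stack empty → VALID
Verdict: properly nested → yes

Answer: yes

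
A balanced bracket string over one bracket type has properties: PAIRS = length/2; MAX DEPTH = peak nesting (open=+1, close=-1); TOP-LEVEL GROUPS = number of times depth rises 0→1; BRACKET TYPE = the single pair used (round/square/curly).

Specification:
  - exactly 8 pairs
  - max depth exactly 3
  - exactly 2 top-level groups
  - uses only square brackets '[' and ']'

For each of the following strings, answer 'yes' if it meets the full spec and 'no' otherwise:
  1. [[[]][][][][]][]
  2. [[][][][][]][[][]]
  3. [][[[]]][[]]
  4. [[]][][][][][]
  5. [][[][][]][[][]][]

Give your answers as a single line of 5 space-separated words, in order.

String 1 '[[[]][][][][]][]': depth seq [1 2 3 2 1 2 1 2 1 2 1 2 1 0 1 0]
  -> pairs=8 depth=3 groups=2 -> yes
String 2 '[[][][][][]][[][]]': depth seq [1 2 1 2 1 2 1 2 1 2 1 0 1 2 1 2 1 0]
  -> pairs=9 depth=2 groups=2 -> no
String 3 '[][[[]]][[]]': depth seq [1 0 1 2 3 2 1 0 1 2 1 0]
  -> pairs=6 depth=3 groups=3 -> no
String 4 '[[]][][][][][]': depth seq [1 2 1 0 1 0 1 0 1 0 1 0 1 0]
  -> pairs=7 depth=2 groups=6 -> no
String 5 '[][[][][]][[][]][]': depth seq [1 0 1 2 1 2 1 2 1 0 1 2 1 2 1 0 1 0]
  -> pairs=9 depth=2 groups=4 -> no

Answer: yes no no no no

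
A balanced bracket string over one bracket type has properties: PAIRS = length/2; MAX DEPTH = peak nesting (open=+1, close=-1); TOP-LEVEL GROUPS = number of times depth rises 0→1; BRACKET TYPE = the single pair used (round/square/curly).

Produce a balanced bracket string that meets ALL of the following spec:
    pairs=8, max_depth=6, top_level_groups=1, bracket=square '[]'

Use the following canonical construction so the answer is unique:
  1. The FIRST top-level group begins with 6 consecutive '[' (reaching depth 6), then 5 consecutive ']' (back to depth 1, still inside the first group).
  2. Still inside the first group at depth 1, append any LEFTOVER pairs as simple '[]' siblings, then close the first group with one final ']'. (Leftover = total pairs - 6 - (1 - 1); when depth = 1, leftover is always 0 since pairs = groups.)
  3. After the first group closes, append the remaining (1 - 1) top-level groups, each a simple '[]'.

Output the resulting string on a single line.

Spec: pairs=8 depth=6 groups=1
Leftover pairs = 8 - 6 - (1-1) = 2
First group: deep chain of depth 6 + 2 sibling pairs
Remaining 0 groups: simple '[]' each

Answer: [[[[[[]]]]][][]]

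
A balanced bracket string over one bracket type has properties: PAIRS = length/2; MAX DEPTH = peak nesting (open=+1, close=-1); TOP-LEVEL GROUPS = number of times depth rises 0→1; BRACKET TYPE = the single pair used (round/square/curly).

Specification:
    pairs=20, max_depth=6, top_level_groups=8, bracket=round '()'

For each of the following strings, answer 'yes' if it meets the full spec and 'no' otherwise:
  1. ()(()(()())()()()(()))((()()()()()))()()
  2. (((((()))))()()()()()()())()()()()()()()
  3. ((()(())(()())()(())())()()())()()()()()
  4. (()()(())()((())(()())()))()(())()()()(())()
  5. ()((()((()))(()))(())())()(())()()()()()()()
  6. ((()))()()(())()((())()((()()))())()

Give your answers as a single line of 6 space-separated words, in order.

Answer: no yes no no no no

Derivation:
String 1 '()(()(()())()()()(()))((()()()()()))()()': depth seq [1 0 1 2 1 2 3 2 3 2 1 2 1 2 1 2 1 2 3 2 1 0 1 2 3 2 3 2 3 2 3 2 3 2 1 0 1 0 1 0]
  -> pairs=20 depth=3 groups=5 -> no
String 2 '(((((()))))()()()()()()())()()()()()()()': depth seq [1 2 3 4 5 6 5 4 3 2 1 2 1 2 1 2 1 2 1 2 1 2 1 2 1 0 1 0 1 0 1 0 1 0 1 0 1 0 1 0]
  -> pairs=20 depth=6 groups=8 -> yes
String 3 '((()(())(()())()(())())()()())()()()()()': depth seq [1 2 3 2 3 4 3 2 3 4 3 4 3 2 3 2 3 4 3 2 3 2 1 2 1 2 1 2 1 0 1 0 1 0 1 0 1 0 1 0]
  -> pairs=20 depth=4 groups=6 -> no
String 4 '(()()(())()((())(()())()))()(())()()()(())()': depth seq [1 2 1 2 1 2 3 2 1 2 1 2 3 4 3 2 3 4 3 4 3 2 3 2 1 0 1 0 1 2 1 0 1 0 1 0 1 0 1 2 1 0 1 0]
  -> pairs=22 depth=4 groups=8 -> no
String 5 '()((()((()))(()))(())())()(())()()()()()()()': depth seq [1 0 1 2 3 2 3 4 5 4 3 2 3 4 3 2 1 2 3 2 1 2 1 0 1 0 1 2 1 0 1 0 1 0 1 0 1 0 1 0 1 0 1 0]
  -> pairs=22 depth=5 groups=11 -> no
String 6 '((()))()()(())()((())()((()()))())()': depth seq [1 2 3 2 1 0 1 0 1 0 1 2 1 0 1 0 1 2 3 2 1 2 1 2 3 4 3 4 3 2 1 2 1 0 1 0]
  -> pairs=18 depth=4 groups=7 -> no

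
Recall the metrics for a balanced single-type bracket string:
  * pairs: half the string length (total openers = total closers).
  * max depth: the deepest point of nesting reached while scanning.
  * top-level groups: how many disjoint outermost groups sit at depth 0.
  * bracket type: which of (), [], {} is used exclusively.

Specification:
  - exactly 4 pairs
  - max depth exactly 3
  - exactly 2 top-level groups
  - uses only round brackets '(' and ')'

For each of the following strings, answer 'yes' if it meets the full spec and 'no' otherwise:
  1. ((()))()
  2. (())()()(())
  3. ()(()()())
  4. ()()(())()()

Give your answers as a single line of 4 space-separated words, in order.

Answer: yes no no no

Derivation:
String 1 '((()))()': depth seq [1 2 3 2 1 0 1 0]
  -> pairs=4 depth=3 groups=2 -> yes
String 2 '(())()()(())': depth seq [1 2 1 0 1 0 1 0 1 2 1 0]
  -> pairs=6 depth=2 groups=4 -> no
String 3 '()(()()())': depth seq [1 0 1 2 1 2 1 2 1 0]
  -> pairs=5 depth=2 groups=2 -> no
String 4 '()()(())()()': depth seq [1 0 1 0 1 2 1 0 1 0 1 0]
  -> pairs=6 depth=2 groups=5 -> no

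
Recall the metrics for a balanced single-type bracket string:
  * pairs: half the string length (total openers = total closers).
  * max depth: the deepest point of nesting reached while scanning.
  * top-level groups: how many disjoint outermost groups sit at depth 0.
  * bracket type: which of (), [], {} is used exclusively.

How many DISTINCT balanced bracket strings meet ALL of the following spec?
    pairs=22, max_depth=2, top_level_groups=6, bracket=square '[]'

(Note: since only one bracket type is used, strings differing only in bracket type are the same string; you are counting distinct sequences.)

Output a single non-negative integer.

Answer: 20349

Derivation:
Spec: pairs=22 depth=2 groups=6
Count(depth <= 2) = 20349
Count(depth <= 1) = 0
Count(depth == 2) = 20349 - 0 = 20349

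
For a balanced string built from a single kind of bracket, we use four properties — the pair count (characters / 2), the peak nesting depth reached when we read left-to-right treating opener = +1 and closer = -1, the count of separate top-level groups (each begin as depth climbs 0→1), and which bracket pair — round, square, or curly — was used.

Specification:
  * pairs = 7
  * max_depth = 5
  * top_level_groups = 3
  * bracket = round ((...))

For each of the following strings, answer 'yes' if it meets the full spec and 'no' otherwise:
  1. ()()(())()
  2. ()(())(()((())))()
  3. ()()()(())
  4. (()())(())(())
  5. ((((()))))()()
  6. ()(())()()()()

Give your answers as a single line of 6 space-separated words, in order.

Answer: no no no no yes no

Derivation:
String 1 '()()(())()': depth seq [1 0 1 0 1 2 1 0 1 0]
  -> pairs=5 depth=2 groups=4 -> no
String 2 '()(())(()((())))()': depth seq [1 0 1 2 1 0 1 2 1 2 3 4 3 2 1 0 1 0]
  -> pairs=9 depth=4 groups=4 -> no
String 3 '()()()(())': depth seq [1 0 1 0 1 0 1 2 1 0]
  -> pairs=5 depth=2 groups=4 -> no
String 4 '(()())(())(())': depth seq [1 2 1 2 1 0 1 2 1 0 1 2 1 0]
  -> pairs=7 depth=2 groups=3 -> no
String 5 '((((()))))()()': depth seq [1 2 3 4 5 4 3 2 1 0 1 0 1 0]
  -> pairs=7 depth=5 groups=3 -> yes
String 6 '()(())()()()()': depth seq [1 0 1 2 1 0 1 0 1 0 1 0 1 0]
  -> pairs=7 depth=2 groups=6 -> no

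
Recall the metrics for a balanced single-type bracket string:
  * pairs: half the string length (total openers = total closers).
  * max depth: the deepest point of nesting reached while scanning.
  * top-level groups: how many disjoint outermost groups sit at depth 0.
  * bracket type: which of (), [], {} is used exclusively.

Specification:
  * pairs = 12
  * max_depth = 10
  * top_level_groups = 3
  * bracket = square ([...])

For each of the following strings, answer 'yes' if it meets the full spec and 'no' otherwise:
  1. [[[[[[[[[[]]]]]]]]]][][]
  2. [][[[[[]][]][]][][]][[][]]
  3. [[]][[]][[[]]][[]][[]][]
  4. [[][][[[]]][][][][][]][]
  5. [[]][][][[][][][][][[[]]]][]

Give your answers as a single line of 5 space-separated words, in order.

Answer: yes no no no no

Derivation:
String 1 '[[[[[[[[[[]]]]]]]]]][][]': depth seq [1 2 3 4 5 6 7 8 9 10 9 8 7 6 5 4 3 2 1 0 1 0 1 0]
  -> pairs=12 depth=10 groups=3 -> yes
String 2 '[][[[[[]][]][]][][]][[][]]': depth seq [1 0 1 2 3 4 5 4 3 4 3 2 3 2 1 2 1 2 1 0 1 2 1 2 1 0]
  -> pairs=13 depth=5 groups=3 -> no
String 3 '[[]][[]][[[]]][[]][[]][]': depth seq [1 2 1 0 1 2 1 0 1 2 3 2 1 0 1 2 1 0 1 2 1 0 1 0]
  -> pairs=12 depth=3 groups=6 -> no
String 4 '[[][][[[]]][][][][][]][]': depth seq [1 2 1 2 1 2 3 4 3 2 1 2 1 2 1 2 1 2 1 2 1 0 1 0]
  -> pairs=12 depth=4 groups=2 -> no
String 5 '[[]][][][[][][][][][[[]]]][]': depth seq [1 2 1 0 1 0 1 0 1 2 1 2 1 2 1 2 1 2 1 2 3 4 3 2 1 0 1 0]
  -> pairs=14 depth=4 groups=5 -> no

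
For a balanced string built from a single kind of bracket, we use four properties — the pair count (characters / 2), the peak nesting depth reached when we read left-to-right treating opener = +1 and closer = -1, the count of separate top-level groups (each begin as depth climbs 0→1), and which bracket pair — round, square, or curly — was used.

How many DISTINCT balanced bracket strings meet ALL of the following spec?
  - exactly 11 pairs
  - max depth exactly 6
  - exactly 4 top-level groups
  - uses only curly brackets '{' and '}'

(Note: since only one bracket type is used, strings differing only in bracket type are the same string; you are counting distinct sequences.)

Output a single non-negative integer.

Answer: 352

Derivation:
Spec: pairs=11 depth=6 groups=4
Count(depth <= 6) = 7012
Count(depth <= 5) = 6660
Count(depth == 6) = 7012 - 6660 = 352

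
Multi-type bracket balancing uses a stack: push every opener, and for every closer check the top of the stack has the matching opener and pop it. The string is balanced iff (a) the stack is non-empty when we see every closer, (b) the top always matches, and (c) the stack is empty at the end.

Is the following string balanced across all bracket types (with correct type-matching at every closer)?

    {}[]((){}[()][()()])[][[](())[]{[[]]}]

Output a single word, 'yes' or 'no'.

pos 0: push '{'; stack = {
pos 1: '}' matches '{'; pop; stack = (empty)
pos 2: push '['; stack = [
pos 3: ']' matches '['; pop; stack = (empty)
pos 4: push '('; stack = (
pos 5: push '('; stack = ((
pos 6: ')' matches '('; pop; stack = (
pos 7: push '{'; stack = ({
pos 8: '}' matches '{'; pop; stack = (
pos 9: push '['; stack = ([
pos 10: push '('; stack = ([(
pos 11: ')' matches '('; pop; stack = ([
pos 12: ']' matches '['; pop; stack = (
pos 13: push '['; stack = ([
pos 14: push '('; stack = ([(
pos 15: ')' matches '('; pop; stack = ([
pos 16: push '('; stack = ([(
pos 17: ')' matches '('; pop; stack = ([
pos 18: ']' matches '['; pop; stack = (
pos 19: ')' matches '('; pop; stack = (empty)
pos 20: push '['; stack = [
pos 21: ']' matches '['; pop; stack = (empty)
pos 22: push '['; stack = [
pos 23: push '['; stack = [[
pos 24: ']' matches '['; pop; stack = [
pos 25: push '('; stack = [(
pos 26: push '('; stack = [((
pos 27: ')' matches '('; pop; stack = [(
pos 28: ')' matches '('; pop; stack = [
pos 29: push '['; stack = [[
pos 30: ']' matches '['; pop; stack = [
pos 31: push '{'; stack = [{
pos 32: push '['; stack = [{[
pos 33: push '['; stack = [{[[
pos 34: ']' matches '['; pop; stack = [{[
pos 35: ']' matches '['; pop; stack = [{
pos 36: '}' matches '{'; pop; stack = [
pos 37: ']' matches '['; pop; stack = (empty)
end: stack empty → VALID
Verdict: properly nested → yes

Answer: yes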